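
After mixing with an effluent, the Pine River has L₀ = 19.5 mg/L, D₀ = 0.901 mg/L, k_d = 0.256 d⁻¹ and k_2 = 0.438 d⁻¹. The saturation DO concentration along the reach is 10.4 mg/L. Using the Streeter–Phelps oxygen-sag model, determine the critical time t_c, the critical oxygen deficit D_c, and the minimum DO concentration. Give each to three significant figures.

At the critical point dD/dt = 0, so k_d L₀ e^(−k_d t) = k_2 D. Substituting D(t) from the Streeter–Phelps equation and solving for t gives
t_c = ln[(k_2/k_d)(1 − D₀(k_2−k_d)/(k_d L₀))] / (k_2−k_d).
Here k_2−k_d = 0.1820 d⁻¹ and 1 − D₀(k_2−k_d)/(k_d L₀) = 1 − 0.901×0.1820/(0.256×19.5) = 0.9672, so
t_c = ln(1.711 × 0.9672) / 0.1820 = 0.5036 / 0.1820 = 2.767 d.
L(t_c) = L₀ e^(−k_d t_c) = 19.5 × 0.4924 = 9.602 mg/L, and at the critical point k_2 D_c = k_d L, so D_c = (0.256/0.438) × 9.602 = 5.612 mg/L.
Minimum DO = C_s − D_c = 10.4 − 5.612 = 4.788 mg/L.

t_c ≈ 2.77 d; D_c ≈ 5.61 mg/L; min DO ≈ 4.79 mg/L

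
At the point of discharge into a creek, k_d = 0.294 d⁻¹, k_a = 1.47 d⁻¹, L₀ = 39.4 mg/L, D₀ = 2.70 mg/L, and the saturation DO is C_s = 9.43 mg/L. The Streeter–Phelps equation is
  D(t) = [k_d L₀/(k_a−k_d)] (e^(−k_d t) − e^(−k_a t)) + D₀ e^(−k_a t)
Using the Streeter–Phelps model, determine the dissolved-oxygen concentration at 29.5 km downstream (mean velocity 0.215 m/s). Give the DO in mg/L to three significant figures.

Travel time t = x/v = 29.5 km / (0.215 m/s) = 29500 m / 0.215 m/s = 137200 s = 1.588 d.
k_d L₀/(k_a−k_d) = 0.294×39.4/(1.47−0.294) = 11.58/1.176 = 9.850 mg/L.
e^(−k_d t) = e^(−0.294×1.588) = 0.6269; e^(−k_a t) = e^(−1.47×1.588) = 0.09686.
D = 9.850 × (0.6269 − 0.09686) + 2.70 × 0.09686 = 5.221 + 0.2615 = 5.483 mg/L.
DO = C_s − D = 9.43 − 5.483 = 3.947 mg/L.

DO ≈ 3.95 mg/L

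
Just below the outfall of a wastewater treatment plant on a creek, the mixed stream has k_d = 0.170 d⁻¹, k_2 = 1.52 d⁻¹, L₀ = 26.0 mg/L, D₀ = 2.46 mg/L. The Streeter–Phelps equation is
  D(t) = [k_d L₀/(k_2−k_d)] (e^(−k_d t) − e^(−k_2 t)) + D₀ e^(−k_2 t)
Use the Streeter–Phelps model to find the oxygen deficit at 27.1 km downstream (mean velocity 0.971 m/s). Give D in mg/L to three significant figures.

D ≈ 2.60 mg/L

Travel time t = x/v = 27.1 km / (0.971 m/s) = 27100 m / 0.971 m/s = 27910 s = 0.3230 d.
k_d L₀/(k_2−k_d) = 0.170×26.0/(1.52−0.170) = 4.420/1.350 = 3.274 mg/L.
e^(−k_d t) = e^(−0.170×0.3230) = 0.9466; e^(−k_2 t) = e^(−1.52×0.3230) = 0.6120.
D = 3.274 × (0.9466 − 0.6120) + 2.46 × 0.6120 = 1.095 + 1.506 = 2.601 mg/L.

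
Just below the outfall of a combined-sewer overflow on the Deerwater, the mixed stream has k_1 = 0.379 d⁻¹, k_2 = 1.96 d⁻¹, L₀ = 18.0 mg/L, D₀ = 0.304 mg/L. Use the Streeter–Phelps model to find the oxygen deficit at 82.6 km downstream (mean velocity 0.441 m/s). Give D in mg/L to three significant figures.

D ≈ 1.84 mg/L

Travel time t = x/v = 82.6 km / (0.441 m/s) = 82600 m / 0.441 m/s = 187300 s = 2.168 d.
k_1 L₀/(k_2−k_1) = 0.379×18.0/(1.96−0.379) = 6.822/1.581 = 4.315 mg/L.
e^(−k_1 t) = e^(−0.379×2.168) = 0.4397; e^(−k_2 t) = e^(−1.96×2.168) = 0.01428.
D = 4.315 × (0.4397 − 0.01428) + 0.304 × 0.01428 = 1.836 + 0.004341 = 1.840 mg/L.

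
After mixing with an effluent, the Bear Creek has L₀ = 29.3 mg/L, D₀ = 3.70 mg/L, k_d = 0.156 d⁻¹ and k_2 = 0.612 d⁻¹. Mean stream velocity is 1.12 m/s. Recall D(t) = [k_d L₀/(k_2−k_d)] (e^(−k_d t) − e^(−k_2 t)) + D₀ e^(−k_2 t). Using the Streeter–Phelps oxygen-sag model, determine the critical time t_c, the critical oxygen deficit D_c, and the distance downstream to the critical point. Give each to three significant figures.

With k_2/k_d = 3.923 and 1 − D₀(k_2−k_d)/(k_d L₀) = 0.6309,
t_c = ln(3.923 × 0.6309) / (0.612 − 0.156) = ln(2.475) / 0.4560 = 0.9062/0.4560 = 1.987 d.
L(t_c) = L₀ e^(−k_d t_c) = 29.3 × 0.7334 = 21.49 mg/L, and at the critical point k_2 D_c = k_d L, so D_c = (0.156/0.612) × 21.49 = 5.478 mg/L.
x_c = v t_c = 1.12 m/s × 1.987 d × 86400 s/d = 192300 m ≈ 192 km.

t_c ≈ 1.99 d; D_c ≈ 5.48 mg/L; x_c ≈ 192 km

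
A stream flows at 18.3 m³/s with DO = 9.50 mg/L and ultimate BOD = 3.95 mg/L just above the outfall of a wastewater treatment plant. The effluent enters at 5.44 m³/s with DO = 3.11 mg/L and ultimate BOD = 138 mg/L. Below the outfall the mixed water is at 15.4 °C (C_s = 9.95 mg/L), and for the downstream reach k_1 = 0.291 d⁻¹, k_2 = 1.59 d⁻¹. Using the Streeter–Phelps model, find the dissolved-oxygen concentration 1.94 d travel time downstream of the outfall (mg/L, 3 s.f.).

DO ≈ 5.80 mg/L

Mixed DO = (18.3×9.50 + 5.44×3.11)/(18.3+5.44) = 190.8/23.74 = 8.036 mg/L.
Mixed L₀ = (18.3×3.95 + 5.44×138)/(23.74) = 823.0/23.74 = 34.67 mg/L.
Initial deficit D₀ = C_s − DO₀ = 9.95 − 8.036 = 1.914 mg/L.
D(1.94) = [0.291×34.67/(1.59−0.291)](e^(−0.291×1.94) − e^(−1.59×1.94)) + 1.914 e^(−1.59×1.94)
= 7.766 × (0.5686 − 0.04575) + 1.914 × 0.04575 = 4.148 mg/L.
DO = 9.95 − 4.148 = 5.802 mg/L.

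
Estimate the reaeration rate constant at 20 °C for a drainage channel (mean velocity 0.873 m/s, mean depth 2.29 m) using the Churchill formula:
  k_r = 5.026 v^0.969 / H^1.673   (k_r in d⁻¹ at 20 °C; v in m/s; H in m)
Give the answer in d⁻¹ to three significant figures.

k_r ≈ 1.10 d⁻¹

k_r = 5.026 × 0.873^0.969 / 2.29^1.673 = 5.026 × 0.8767 / 3.999 = 1.102 d⁻¹.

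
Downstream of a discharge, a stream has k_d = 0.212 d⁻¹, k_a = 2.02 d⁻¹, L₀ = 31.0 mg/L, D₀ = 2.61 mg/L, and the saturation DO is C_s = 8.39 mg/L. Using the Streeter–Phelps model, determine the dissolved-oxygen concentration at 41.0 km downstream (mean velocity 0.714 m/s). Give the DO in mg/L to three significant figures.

Travel time t = x/v = 41.0 km / (0.714 m/s) = 41000 m / 0.714 m/s = 57420 s = 0.6646 d.
k_d L₀/(k_a−k_d) = 0.212×31.0/(2.02−0.212) = 6.572/1.808 = 3.635 mg/L.
e^(−k_d t) = e^(−0.212×0.6646) = 0.8686; e^(−k_a t) = e^(−2.02×0.6646) = 0.2612.
D = 3.635 × (0.8686 − 0.2612) + 2.61 × 0.2612 = 2.208 + 0.6817 = 2.890 mg/L.
DO = C_s − D = 8.39 − 2.890 = 5.500 mg/L.

DO ≈ 5.50 mg/L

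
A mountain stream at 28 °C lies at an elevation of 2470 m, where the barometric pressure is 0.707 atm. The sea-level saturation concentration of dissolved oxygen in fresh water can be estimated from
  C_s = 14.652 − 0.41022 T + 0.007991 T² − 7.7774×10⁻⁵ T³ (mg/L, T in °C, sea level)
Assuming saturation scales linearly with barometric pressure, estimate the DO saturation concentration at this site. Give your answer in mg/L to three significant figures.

At sea level: C_s = 14.652 − 0.41022×28 + 0.007991×28² − 7.7774×10⁻⁵×28³ = 7.723 mg/L.
Pressure correction: C_s' = 7.723 × 0.707 = 5.461 mg/L.

C_s ≈ 5.46 mg/L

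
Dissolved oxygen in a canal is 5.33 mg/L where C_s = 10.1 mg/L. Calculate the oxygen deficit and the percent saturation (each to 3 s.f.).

D = C_s − C = 10.1 − 5.33 = 4.77 mg/L.
% saturation = 5.33/10.1 × 100 = 52.8 %.

D ≈ 4.77 mg/L; 52.8 % saturation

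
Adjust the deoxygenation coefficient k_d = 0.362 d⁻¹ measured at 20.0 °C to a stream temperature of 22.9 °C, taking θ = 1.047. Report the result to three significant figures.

k_d(T₂) = k_d(T₁) · θ^(T₂−T₁) = 0.362 × 1.047^(22.9−20.0)
= 0.362 × 1.047^2.90 = 0.362 × 1.142 = 0.4136 d⁻¹.

k_d ≈ 0.414 d⁻¹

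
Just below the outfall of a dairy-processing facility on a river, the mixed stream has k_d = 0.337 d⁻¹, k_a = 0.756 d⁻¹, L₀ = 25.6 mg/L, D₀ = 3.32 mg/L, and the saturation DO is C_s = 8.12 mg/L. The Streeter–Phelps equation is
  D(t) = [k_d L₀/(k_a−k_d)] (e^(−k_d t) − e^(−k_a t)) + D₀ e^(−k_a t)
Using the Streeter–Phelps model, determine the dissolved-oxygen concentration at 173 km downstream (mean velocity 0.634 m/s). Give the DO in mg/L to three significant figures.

Travel time t = x/v = 173 km / (0.634 m/s) = 173000 m / 0.634 m/s = 272900 s = 3.158 d.
k_d L₀/(k_a−k_d) = 0.337×25.6/(0.756−0.337) = 8.627/0.4190 = 20.59 mg/L.
e^(−k_d t) = e^(−0.337×3.158) = 0.3450; e^(−k_a t) = e^(−0.756×3.158) = 0.09185.
D = 20.59 × (0.3450 − 0.09185) + 3.32 × 0.09185 = 5.212 + 0.3049 = 5.517 mg/L.
DO = C_s − D = 8.12 − 5.517 = 2.603 mg/L.

DO ≈ 2.60 mg/L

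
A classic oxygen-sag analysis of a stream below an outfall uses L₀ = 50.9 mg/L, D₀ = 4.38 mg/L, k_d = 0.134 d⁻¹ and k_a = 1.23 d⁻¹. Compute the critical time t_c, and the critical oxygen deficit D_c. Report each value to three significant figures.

With k_a/k_d = 9.179 and 1 − D₀(k_a−k_d)/(k_d L₀) = 0.2962,
t_c = ln(9.179 × 0.2962) / (1.23 − 0.134) = ln(2.719) / 1.096 = 1.000/1.096 = 0.9125 d.
D_c = (k_d/k_a) L₀ e^(−k_d t_c) = (0.134/1.23) × 50.9 × e^(−0.134×0.9125) = 0.1089 × 50.9 × 0.8849 = 4.907 mg/L.

t_c ≈ 0.913 d; D_c ≈ 4.91 mg/L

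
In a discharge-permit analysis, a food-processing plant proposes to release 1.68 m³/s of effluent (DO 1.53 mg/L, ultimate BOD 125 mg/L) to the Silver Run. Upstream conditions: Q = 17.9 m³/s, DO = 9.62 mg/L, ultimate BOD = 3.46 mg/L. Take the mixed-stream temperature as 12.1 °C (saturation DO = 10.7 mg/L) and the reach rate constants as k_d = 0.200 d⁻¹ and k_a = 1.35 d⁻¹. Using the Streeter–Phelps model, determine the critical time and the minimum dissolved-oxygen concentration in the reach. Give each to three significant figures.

Mixed DO = (17.9×9.62 + 1.68×1.53)/(17.9+1.68) = 174.8/19.58 = 8.926 mg/L.
Mixed L₀ = (17.9×3.46 + 1.68×125)/(19.58) = 271.9/19.58 = 13.89 mg/L.
Initial deficit D₀ = C_s − DO₀ = 10.7 − 8.926 = 1.774 mg/L.
t_c = (1/1.150) ln[(1.35/0.200)(1 − 1.774×1.150/(0.200×13.89))] = 0.8696 × ln(1.792) = 0.5072 d.
D_c = (0.200/1.35) × 13.89 × e^(−0.200×0.5072) = 0.1481 × 13.89 × 0.9035 = 1.859 mg/L.
Minimum DO = 10.7 − 1.859 = 8.841 mg/L.

t_c ≈ 0.507 d; minimum DO ≈ 8.84 mg/L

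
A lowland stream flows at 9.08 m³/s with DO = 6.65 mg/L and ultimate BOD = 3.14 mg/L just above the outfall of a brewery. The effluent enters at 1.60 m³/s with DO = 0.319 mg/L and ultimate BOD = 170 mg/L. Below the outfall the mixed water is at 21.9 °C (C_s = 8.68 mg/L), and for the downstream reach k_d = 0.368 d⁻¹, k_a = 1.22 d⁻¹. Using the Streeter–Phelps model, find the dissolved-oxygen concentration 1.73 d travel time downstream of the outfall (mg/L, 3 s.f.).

Mixed DO = (9.08×6.65 + 1.60×0.319)/(9.08+1.60) = 60.89/10.68 = 5.702 mg/L.
Mixed L₀ = (9.08×3.14 + 1.60×170)/(10.68) = 300.5/10.68 = 28.14 mg/L.
Initial deficit D₀ = C_s − DO₀ = 8.68 − 5.702 = 2.978 mg/L.
D(1.73) = [0.368×28.14/(1.22−0.368)](e^(−0.368×1.73) − e^(−1.22×1.73)) + 2.978 e^(−1.22×1.73)
= 12.15 × (0.5291 − 0.1212) + 2.978 × 0.1212 = 5.318 mg/L.
DO = 8.68 − 5.318 = 3.362 mg/L.

DO ≈ 3.36 mg/L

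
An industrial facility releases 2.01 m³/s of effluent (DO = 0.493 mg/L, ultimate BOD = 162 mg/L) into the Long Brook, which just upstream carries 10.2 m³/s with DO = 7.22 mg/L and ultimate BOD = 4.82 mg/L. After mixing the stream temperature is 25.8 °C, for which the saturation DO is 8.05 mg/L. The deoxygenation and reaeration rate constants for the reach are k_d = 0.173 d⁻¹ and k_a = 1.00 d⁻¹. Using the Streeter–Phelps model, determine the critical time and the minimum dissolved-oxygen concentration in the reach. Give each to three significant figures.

t_c ≈ 1.69 d; minimum DO ≈ 4.08 mg/L

Mixed DO = (10.2×7.22 + 2.01×0.493)/(10.2+2.01) = 74.63/12.21 = 6.113 mg/L.
Mixed L₀ = (10.2×4.82 + 2.01×162)/(12.21) = 374.8/12.21 = 30.69 mg/L.
Initial deficit D₀ = C_s − DO₀ = 8.05 − 6.113 = 1.937 mg/L.
t_c = (1/0.8270) ln[(1.00/0.173)(1 − 1.937×0.8270/(0.173×30.69))] = 1.209 × ln(4.036) = 1.687 d.
D_c = (0.173/1.00) × 30.69 × e^(−0.173×1.687) = 0.1730 × 30.69 × 0.7469 = 3.966 mg/L.
Minimum DO = 8.05 − 3.966 = 4.084 mg/L.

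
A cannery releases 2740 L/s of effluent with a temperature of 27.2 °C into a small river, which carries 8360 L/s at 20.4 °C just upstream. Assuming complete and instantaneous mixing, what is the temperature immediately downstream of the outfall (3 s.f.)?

22.1 °C

Flow-weighted mixing: C = (Q_r C_r + Q_w C_w)/(Q_r + Q_w)
= (8360×20.4 + 2740×27.2)/(8360 + 2740) = 245100/11100 = 22.08 °C.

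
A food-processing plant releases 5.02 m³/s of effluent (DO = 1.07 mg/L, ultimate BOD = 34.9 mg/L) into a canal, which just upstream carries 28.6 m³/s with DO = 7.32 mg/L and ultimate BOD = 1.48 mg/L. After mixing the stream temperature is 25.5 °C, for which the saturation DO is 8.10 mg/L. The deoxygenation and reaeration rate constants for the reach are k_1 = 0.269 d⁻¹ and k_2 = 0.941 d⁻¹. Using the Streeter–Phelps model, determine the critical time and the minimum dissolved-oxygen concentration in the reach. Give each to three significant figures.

Mixed DO = (28.6×7.32 + 5.02×1.07)/(28.6+5.02) = 214.7/33.62 = 6.387 mg/L.
Mixed L₀ = (28.6×1.48 + 5.02×34.9)/(33.62) = 217.5/33.62 = 6.470 mg/L.
Initial deficit D₀ = C_s − DO₀ = 8.10 − 6.387 = 1.713 mg/L.
t_c = (1/0.6720) ln[(0.941/0.269)(1 − 1.713×0.6720/(0.269×6.470))] = 1.488 × ln(1.184) = 0.2516 d.
D_c = (0.269/0.941) × 6.470 × e^(−0.269×0.2516) = 0.2859 × 6.470 × 0.9346 = 1.729 mg/L.
Minimum DO = 8.10 − 1.729 = 6.371 mg/L.

t_c ≈ 0.252 d; minimum DO ≈ 6.37 mg/L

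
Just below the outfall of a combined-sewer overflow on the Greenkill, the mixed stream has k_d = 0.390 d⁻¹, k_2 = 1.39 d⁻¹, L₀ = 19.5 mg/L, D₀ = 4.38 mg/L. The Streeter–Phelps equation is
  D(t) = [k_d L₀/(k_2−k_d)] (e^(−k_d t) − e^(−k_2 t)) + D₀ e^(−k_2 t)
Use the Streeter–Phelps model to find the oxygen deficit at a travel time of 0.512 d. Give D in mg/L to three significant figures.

D ≈ 4.65 mg/L

k_d L₀/(k_2−k_d) = 0.390×19.5/(1.39−0.390) = 7.605/1.000 = 7.605 mg/L.
e^(−k_d t) = e^(−0.390×0.5120) = 0.8190; e^(−k_2 t) = e^(−1.39×0.5120) = 0.4908.
D = 7.605 × (0.8190 − 0.4908) + 4.38 × 0.4908 = 2.496 + 2.150 = 4.646 mg/L.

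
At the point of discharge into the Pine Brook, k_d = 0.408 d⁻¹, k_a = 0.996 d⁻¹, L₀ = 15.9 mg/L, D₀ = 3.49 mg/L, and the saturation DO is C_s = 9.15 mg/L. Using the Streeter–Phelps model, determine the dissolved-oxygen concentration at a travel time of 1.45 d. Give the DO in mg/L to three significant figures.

DO ≈ 4.82 mg/L

k_d L₀/(k_a−k_d) = 0.408×15.9/(0.996−0.408) = 6.487/0.5880 = 11.03 mg/L.
e^(−k_d t) = e^(−0.408×1.450) = 0.5534; e^(−k_a t) = e^(−0.996×1.450) = 0.2359.
D = 11.03 × (0.5534 − 0.2359) + 3.49 × 0.2359 = 3.503 + 0.8234 = 4.326 mg/L.
DO = C_s − D = 9.15 − 4.326 = 4.824 mg/L.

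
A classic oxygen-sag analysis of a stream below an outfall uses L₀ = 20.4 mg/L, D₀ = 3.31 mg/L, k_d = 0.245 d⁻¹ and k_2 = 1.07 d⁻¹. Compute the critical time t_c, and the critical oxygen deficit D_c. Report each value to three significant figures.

t_c ≈ 0.829 d; D_c ≈ 3.81 mg/L

At the critical point dD/dt = 0, so k_d L₀ e^(−k_d t) = k_2 D. Substituting D(t) from the Streeter–Phelps equation and solving for t gives
t_c = ln[(k_2/k_d)(1 − D₀(k_2−k_d)/(k_d L₀))] / (k_2−k_d).
Here k_2−k_d = 0.8250 d⁻¹ and 1 − D₀(k_2−k_d)/(k_d L₀) = 1 − 3.31×0.8250/(0.245×20.4) = 0.4536, so
t_c = ln(4.367 × 0.4536) / 0.8250 = 0.6837 / 0.8250 = 0.8287 d.
L(t_c) = L₀ e^(−k_d t_c) = 20.4 × 0.8163 = 16.65 mg/L, and at the critical point k_2 D_c = k_d L, so D_c = (0.245/1.07) × 16.65 = 3.813 mg/L.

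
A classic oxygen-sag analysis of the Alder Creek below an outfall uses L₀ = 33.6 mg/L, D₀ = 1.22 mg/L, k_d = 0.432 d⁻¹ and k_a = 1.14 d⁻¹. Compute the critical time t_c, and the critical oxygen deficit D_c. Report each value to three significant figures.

t_c ≈ 1.28 d; D_c ≈ 7.31 mg/L

t_c = [1/(k_a−k_d)] ln[(k_a/k_d)(1 − D₀(k_a−k_d)/(k_d L₀))]
= [1/(1.14−0.432)] ln[(1.14/0.432)(1 − 1.22×0.7080/(0.432×33.6))]
= (1/0.7080) ln[2.639 × 0.9405] = 1.412 × ln(2.482) = 1.412 × 0.9090 = 1.284 d.
L(t_c) = L₀ e^(−k_d t_c) = 33.6 × 0.5743 = 19.30 mg/L, and at the critical point k_a D_c = k_d L, so D_c = (0.432/1.14) × 19.30 = 7.312 mg/L.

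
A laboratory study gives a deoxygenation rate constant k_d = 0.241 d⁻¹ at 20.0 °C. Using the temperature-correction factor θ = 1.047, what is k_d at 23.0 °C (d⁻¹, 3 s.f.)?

k_d(T₂) = k_d(T₁) · θ^(T₂−T₁) = 0.241 × 1.047^(23.0−20.0)
= 0.241 × 1.047^3.00 = 0.241 × 1.148 = 0.2766 d⁻¹.

k_d ≈ 0.277 d⁻¹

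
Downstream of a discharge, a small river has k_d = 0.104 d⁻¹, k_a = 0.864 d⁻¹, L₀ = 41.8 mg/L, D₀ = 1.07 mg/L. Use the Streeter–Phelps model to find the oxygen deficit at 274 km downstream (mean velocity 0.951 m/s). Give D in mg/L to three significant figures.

Travel time t = x/v = 274 km / (0.951 m/s) = 274000 m / 0.951 m/s = 288100 s = 3.335 d.
k_d L₀/(k_a−k_d) = 0.104×41.8/(0.864−0.104) = 4.347/0.7600 = 5.720 mg/L.
e^(−k_d t) = e^(−0.104×3.335) = 0.7069; e^(−k_a t) = e^(−0.864×3.335) = 0.05607.
D = 5.720 × (0.7069 − 0.05607) + 1.07 × 0.05607 = 3.723 + 0.05999 = 3.783 mg/L.

D ≈ 3.78 mg/L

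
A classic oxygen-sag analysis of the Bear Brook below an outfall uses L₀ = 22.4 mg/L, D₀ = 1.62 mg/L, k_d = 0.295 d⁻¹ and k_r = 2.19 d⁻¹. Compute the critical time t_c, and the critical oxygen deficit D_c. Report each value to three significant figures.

t_c ≈ 0.728 d; D_c ≈ 2.43 mg/L

At the critical point dD/dt = 0, so k_d L₀ e^(−k_d t) = k_r D. Substituting D(t) from the Streeter–Phelps equation and solving for t gives
t_c = ln[(k_r/k_d)(1 − D₀(k_r−k_d)/(k_d L₀))] / (k_r−k_d).
Here k_r−k_d = 1.895 d⁻¹ and 1 − D₀(k_r−k_d)/(k_d L₀) = 1 − 1.62×1.895/(0.295×22.4) = 0.5354, so
t_c = ln(7.424 × 0.5354) / 1.895 = 1.380 / 1.895 = 0.7282 d.
D_c = (k_d/k_r) L₀ e^(−k_d t_c) = (0.295/2.19) × 22.4 × e^(−0.295×0.7282) = 0.1347 × 22.4 × 0.8067 = 2.434 mg/L.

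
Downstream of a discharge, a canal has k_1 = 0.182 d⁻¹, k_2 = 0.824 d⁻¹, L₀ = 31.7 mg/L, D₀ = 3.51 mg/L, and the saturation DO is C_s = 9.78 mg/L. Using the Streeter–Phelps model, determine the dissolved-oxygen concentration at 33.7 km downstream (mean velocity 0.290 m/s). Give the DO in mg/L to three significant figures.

DO ≈ 4.55 mg/L

Travel time t = x/v = 33.7 km / (0.290 m/s) = 33700 m / 0.290 m/s = 116200 s = 1.345 d.
k_1 L₀/(k_2−k_1) = 0.182×31.7/(0.824−0.182) = 5.769/0.6420 = 8.987 mg/L.
e^(−k_1 t) = e^(−0.182×1.345) = 0.7829; e^(−k_2 t) = e^(−0.824×1.345) = 0.3301.
D = 8.987 × (0.7829 − 0.3301) + 3.51 × 0.3301 = 4.069 + 1.159 = 5.227 mg/L.
DO = C_s − D = 9.78 − 5.227 = 4.553 mg/L.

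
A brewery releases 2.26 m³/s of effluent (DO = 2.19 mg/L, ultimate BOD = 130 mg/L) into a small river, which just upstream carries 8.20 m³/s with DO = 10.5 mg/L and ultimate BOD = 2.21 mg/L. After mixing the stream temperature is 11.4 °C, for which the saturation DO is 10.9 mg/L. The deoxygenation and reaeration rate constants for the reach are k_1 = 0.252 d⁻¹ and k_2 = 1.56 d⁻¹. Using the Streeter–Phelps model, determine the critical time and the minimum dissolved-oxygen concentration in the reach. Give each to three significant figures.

t_c ≈ 1.03 d; minimum DO ≈ 7.18 mg/L

Mixed DO = (8.20×10.5 + 2.26×2.19)/(8.20+2.26) = 91.05/10.46 = 8.705 mg/L.
Mixed L₀ = (8.20×2.21 + 2.26×130)/(10.46) = 311.9/10.46 = 29.82 mg/L.
Initial deficit D₀ = C_s − DO₀ = 10.9 − 8.705 = 2.195 mg/L.
t_c = (1/1.308) ln[(1.56/0.252)(1 − 2.195×1.308/(0.252×29.82))] = 0.7645 × ln(3.825) = 1.026 d.
D_c = (0.252/1.56) × 29.82 × e^(−0.252×1.026) = 0.1615 × 29.82 × 0.7722 = 3.720 mg/L.
Minimum DO = 10.9 − 3.720 = 7.180 mg/L.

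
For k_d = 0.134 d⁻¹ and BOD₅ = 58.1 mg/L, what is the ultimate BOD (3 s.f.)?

L₀ ≈ 119 mg/L

BOD₅ = L₀(1 − e^(−5k_d)) ⇒ L₀ = BOD₅ / (1 − e^(−5×0.134))
= 58.1 / (1 − 0.5117) = 58.1 / 0.4883 = 119.0 mg/L.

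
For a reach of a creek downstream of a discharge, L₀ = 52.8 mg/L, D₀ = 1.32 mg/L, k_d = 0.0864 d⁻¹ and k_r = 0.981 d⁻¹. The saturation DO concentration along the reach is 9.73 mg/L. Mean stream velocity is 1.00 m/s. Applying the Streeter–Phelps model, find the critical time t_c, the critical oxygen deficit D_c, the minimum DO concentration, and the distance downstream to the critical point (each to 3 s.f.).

t_c ≈ 2.38 d; D_c ≈ 3.79 mg/L; min DO ≈ 5.94 mg/L; x_c ≈ 206 km

At the critical point dD/dt = 0, so k_d L₀ e^(−k_d t) = k_r D. Substituting D(t) from the Streeter–Phelps equation and solving for t gives
t_c = ln[(k_r/k_d)(1 − D₀(k_r−k_d)/(k_d L₀))] / (k_r−k_d).
Here k_r−k_d = 0.8946 d⁻¹ and 1 − D₀(k_r−k_d)/(k_d L₀) = 1 − 1.32×0.8946/(0.0864×52.8) = 0.7411, so
t_c = ln(11.35 × 0.7411) / 0.8946 = 2.130 / 0.8946 = 2.381 d.
D_c = (k_d/k_r) L₀ e^(−k_d t_c) = (0.0864/0.981) × 52.8 × e^(−0.0864×2.381) = 0.08807 × 52.8 × 0.8141 = 3.786 mg/L.
Minimum DO = C_s − D_c = 9.73 − 3.786 = 5.944 mg/L.
x_c = v t_c = 1.00 m/s × 2.381 d × 86400 s/d = 205700 m ≈ 206 km.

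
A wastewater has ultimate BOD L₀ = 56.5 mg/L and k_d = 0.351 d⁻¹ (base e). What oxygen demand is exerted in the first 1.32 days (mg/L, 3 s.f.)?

y ≈ 21.0 mg/L

y_t = L₀(1 − e^(−k_d t)) = 56.5 × (1 − e^(−0.351×1.32))
= 56.5 × (1 − 0.6292) = 56.5 × 0.3708 = 20.95 mg/L.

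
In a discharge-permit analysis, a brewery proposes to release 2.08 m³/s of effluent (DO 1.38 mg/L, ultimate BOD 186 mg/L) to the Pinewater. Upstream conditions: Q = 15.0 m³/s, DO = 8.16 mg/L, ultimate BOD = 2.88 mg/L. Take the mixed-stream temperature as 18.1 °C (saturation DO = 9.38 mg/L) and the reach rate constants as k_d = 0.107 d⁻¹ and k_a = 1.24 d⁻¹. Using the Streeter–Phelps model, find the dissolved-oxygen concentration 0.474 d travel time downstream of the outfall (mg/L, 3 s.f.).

Mixed DO = (15.0×8.16 + 2.08×1.38)/(15.0+2.08) = 125.3/17.08 = 7.334 mg/L.
Mixed L₀ = (15.0×2.88 + 2.08×186)/(17.08) = 430.1/17.08 = 25.18 mg/L.
Initial deficit D₀ = C_s − DO₀ = 9.38 − 7.334 = 2.046 mg/L.
D(0.474) = [0.107×25.18/(1.24−0.107)](e^(−0.107×0.474) − e^(−1.24×0.474)) + 2.046 e^(−1.24×0.474)
= 2.378 × (0.9505 − 0.5556) + 2.046 × 0.5556 = 2.076 mg/L.
DO = 9.38 − 2.076 = 7.304 mg/L.

DO ≈ 7.30 mg/L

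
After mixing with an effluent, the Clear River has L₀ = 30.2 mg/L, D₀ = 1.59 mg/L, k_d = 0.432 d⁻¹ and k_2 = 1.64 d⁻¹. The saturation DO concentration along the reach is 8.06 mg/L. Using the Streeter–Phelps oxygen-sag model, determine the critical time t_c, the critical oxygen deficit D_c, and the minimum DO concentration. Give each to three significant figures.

With k_2/k_d = 3.796 and 1 − D₀(k_2−k_d)/(k_d L₀) = 0.8528,
t_c = ln(3.796 × 0.8528) / (1.64 − 0.432) = ln(3.237) / 1.208 = 1.175/1.208 = 0.9725 d.
L(t_c) = L₀ e^(−k_d t_c) = 30.2 × 0.6570 = 19.84 mg/L, and at the critical point k_2 D_c = k_d L, so D_c = (0.432/1.64) × 19.84 = 5.226 mg/L.
Minimum DO = C_s − D_c = 8.06 − 5.226 = 2.834 mg/L.

t_c ≈ 0.972 d; D_c ≈ 5.23 mg/L; min DO ≈ 2.83 mg/L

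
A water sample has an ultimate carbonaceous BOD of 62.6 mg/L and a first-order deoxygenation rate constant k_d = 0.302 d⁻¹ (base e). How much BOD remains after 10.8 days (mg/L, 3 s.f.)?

L ≈ 2.40 mg/L

L_t = L₀ e^(−k_d t) = 62.6 × e^(−0.302×10.8) = 62.6 × 0.03833 = 2.399 mg/L.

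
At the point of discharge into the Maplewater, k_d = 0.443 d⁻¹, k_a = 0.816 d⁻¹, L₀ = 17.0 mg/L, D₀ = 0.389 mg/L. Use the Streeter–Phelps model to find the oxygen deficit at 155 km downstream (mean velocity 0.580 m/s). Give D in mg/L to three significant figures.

Travel time t = x/v = 155 km / (0.580 m/s) = 155000 m / 0.580 m/s = 267200 s = 3.093 d.
k_d L₀/(k_a−k_d) = 0.443×17.0/(0.816−0.443) = 7.531/0.3730 = 20.19 mg/L.
e^(−k_d t) = e^(−0.443×3.093) = 0.2540; e^(−k_a t) = e^(−0.816×3.093) = 0.08014.
D = 20.19 × (0.2540 − 0.08014) + 0.389 × 0.08014 = 3.511 + 0.03118 = 3.542 mg/L.

D ≈ 3.54 mg/L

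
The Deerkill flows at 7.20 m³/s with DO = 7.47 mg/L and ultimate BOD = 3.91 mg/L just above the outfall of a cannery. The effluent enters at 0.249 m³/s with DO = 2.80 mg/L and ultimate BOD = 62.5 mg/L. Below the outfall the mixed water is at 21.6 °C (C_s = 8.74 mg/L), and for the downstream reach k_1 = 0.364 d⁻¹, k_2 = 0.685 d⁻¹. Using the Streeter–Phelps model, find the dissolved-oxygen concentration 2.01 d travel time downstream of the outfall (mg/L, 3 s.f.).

Mixed DO = (7.20×7.47 + 0.249×2.80)/(7.20+0.249) = 54.48/7.449 = 7.314 mg/L.
Mixed L₀ = (7.20×3.91 + 0.249×62.5)/(7.449) = 43.71/7.449 = 5.869 mg/L.
Initial deficit D₀ = C_s − DO₀ = 8.74 − 7.314 = 1.426 mg/L.
D(2.01) = [0.364×5.869/(0.685−0.364)](e^(−0.364×2.01) − e^(−0.685×2.01)) + 1.426 e^(−0.685×2.01)
= 6.655 × (0.4811 − 0.2524) + 1.426 × 0.2524 = 1.882 mg/L.
DO = 8.74 − 1.882 = 6.858 mg/L.

DO ≈ 6.86 mg/L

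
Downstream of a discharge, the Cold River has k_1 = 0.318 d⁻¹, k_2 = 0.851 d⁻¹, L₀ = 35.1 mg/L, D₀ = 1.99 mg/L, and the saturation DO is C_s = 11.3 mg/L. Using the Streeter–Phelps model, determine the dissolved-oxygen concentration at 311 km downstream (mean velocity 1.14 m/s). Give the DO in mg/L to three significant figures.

DO ≈ 4.92 mg/L

Travel time t = x/v = 311 km / (1.14 m/s) = 311000 m / 1.14 m/s = 272800 s = 3.157 d.
k_1 L₀/(k_2−k_1) = 0.318×35.1/(0.851−0.318) = 11.16/0.5330 = 20.94 mg/L.
e^(−k_1 t) = e^(−0.318×3.157) = 0.3664; e^(−k_2 t) = e^(−0.851×3.157) = 0.06808.
D = 20.94 × (0.3664 − 0.06808) + 1.99 × 0.06808 = 6.247 + 0.1355 = 6.382 mg/L.
DO = C_s − D = 11.3 − 6.382 = 4.918 mg/L.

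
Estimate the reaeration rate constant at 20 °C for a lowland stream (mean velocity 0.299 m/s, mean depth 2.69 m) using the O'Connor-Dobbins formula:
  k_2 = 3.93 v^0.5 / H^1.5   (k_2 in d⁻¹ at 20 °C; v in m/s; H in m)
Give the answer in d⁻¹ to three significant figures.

k_2 = 3.93 × 0.299^0.5 / 2.69^1.5 = 3.93 × 0.5468 / 4.412 = 0.4871 d⁻¹.

k_2 ≈ 0.487 d⁻¹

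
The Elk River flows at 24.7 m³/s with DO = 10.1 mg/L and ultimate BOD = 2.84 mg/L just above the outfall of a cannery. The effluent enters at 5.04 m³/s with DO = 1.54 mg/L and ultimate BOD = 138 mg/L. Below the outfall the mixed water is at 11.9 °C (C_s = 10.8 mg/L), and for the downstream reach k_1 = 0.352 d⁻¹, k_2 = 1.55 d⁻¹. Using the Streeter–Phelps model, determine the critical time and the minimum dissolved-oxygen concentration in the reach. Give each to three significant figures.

t_c ≈ 0.958 d; minimum DO ≈ 6.63 mg/L

Mixed DO = (24.7×10.1 + 5.04×1.54)/(24.7+5.04) = 257.2/29.74 = 8.649 mg/L.
Mixed L₀ = (24.7×2.84 + 5.04×138)/(29.74) = 765.7/29.74 = 25.75 mg/L.
Initial deficit D₀ = C_s − DO₀ = 10.8 − 8.649 = 2.151 mg/L.
t_c = (1/1.198) ln[(1.55/0.352)(1 − 2.151×1.198/(0.352×25.75))] = 0.8347 × ln(3.151) = 0.9582 d.
D_c = (0.352/1.55) × 25.75 × e^(−0.352×0.9582) = 0.2271 × 25.75 × 0.7137 = 4.173 mg/L.
Minimum DO = 10.8 − 4.173 = 6.627 mg/L.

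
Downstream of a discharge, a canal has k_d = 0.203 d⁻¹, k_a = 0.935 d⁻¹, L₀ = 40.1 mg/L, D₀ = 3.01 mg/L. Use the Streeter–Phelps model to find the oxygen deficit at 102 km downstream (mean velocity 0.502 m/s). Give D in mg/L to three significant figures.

Travel time t = x/v = 102 km / (0.502 m/s) = 102000 m / 0.502 m/s = 203200 s = 2.352 d.
k_d L₀/(k_a−k_d) = 0.203×40.1/(0.935−0.203) = 8.140/0.7320 = 11.12 mg/L.
e^(−k_d t) = e^(−0.203×2.352) = 0.6204; e^(−k_a t) = e^(−0.935×2.352) = 0.1109.
D = 11.12 × (0.6204 − 0.1109) + 3.01 × 0.1109 = 5.666 + 0.3339 = 5.999 mg/L.

D ≈ 6.00 mg/L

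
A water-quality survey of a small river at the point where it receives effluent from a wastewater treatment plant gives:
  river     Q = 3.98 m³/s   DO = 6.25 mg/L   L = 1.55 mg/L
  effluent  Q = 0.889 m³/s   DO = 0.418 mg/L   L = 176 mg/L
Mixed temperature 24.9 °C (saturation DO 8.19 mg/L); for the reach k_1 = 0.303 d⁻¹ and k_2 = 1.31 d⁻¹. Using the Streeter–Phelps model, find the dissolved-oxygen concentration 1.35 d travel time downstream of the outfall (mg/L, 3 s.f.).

Mixed DO = (3.98×6.25 + 0.889×0.418)/(3.98+0.889) = 25.25/4.869 = 5.185 mg/L.
Mixed L₀ = (3.98×1.55 + 0.889×176)/(4.869) = 162.6/4.869 = 33.40 mg/L.
Initial deficit D₀ = C_s − DO₀ = 8.19 − 5.185 = 3.005 mg/L.
D(1.35) = [0.303×33.40/(1.31−0.303)](e^(−0.303×1.35) − e^(−1.31×1.35)) + 3.005 e^(−1.31×1.35)
= 10.05 × (0.6643 − 0.1706) + 3.005 × 0.1706 = 5.474 mg/L.
DO = 8.19 − 5.474 = 2.716 mg/L.

DO ≈ 2.72 mg/L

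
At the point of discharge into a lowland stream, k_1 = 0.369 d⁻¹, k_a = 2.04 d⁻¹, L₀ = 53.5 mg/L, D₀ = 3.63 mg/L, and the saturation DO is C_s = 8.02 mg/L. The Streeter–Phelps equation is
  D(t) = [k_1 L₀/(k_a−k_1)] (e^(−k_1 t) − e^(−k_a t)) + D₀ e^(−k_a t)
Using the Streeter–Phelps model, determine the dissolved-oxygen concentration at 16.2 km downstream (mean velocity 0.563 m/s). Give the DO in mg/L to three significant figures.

Travel time t = x/v = 16.2 km / (0.563 m/s) = 16200 m / 0.563 m/s = 28770 s = 0.3330 d.
k_1 L₀/(k_a−k_1) = 0.369×53.5/(2.04−0.369) = 19.74/1.671 = 11.81 mg/L.
e^(−k_1 t) = e^(−0.369×0.3330) = 0.8844; e^(−k_a t) = e^(−2.04×0.3330) = 0.5069.
D = 11.81 × (0.8844 − 0.5069) + 3.63 × 0.5069 = 4.459 + 1.840 = 6.299 mg/L.
DO = C_s − D = 8.02 − 6.299 = 1.721 mg/L.

DO ≈ 1.72 mg/L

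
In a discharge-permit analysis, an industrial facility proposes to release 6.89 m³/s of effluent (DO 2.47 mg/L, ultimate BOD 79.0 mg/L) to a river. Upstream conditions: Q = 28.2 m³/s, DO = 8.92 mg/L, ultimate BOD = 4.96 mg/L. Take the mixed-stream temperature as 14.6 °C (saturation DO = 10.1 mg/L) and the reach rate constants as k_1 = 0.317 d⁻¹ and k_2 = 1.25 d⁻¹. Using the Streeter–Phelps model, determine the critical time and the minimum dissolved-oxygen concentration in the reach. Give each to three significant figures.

Mixed DO = (28.2×8.92 + 6.89×2.47)/(28.2+6.89) = 268.6/35.09 = 7.654 mg/L.
Mixed L₀ = (28.2×4.96 + 6.89×79.0)/(35.09) = 684.2/35.09 = 19.50 mg/L.
Initial deficit D₀ = C_s − DO₀ = 10.1 − 7.654 = 2.446 mg/L.
t_c = (1/0.9330) ln[(1.25/0.317)(1 − 2.446×0.9330/(0.317×19.50))] = 1.072 × ln(2.487) = 0.9765 d.
D_c = (0.317/1.25) × 19.50 × e^(−0.317×0.9765) = 0.2536 × 19.50 × 0.7338 = 3.628 mg/L.
Minimum DO = 10.1 − 3.628 = 6.472 mg/L.

t_c ≈ 0.977 d; minimum DO ≈ 6.47 mg/L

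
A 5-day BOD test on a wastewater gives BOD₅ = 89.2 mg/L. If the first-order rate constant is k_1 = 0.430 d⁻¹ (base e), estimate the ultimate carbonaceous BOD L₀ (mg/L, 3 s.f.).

BOD₅ = L₀(1 − e^(−5k_1)) ⇒ L₀ = BOD₅ / (1 − e^(−5×0.430))
= 89.2 / (1 − 0.1165) = 89.2 / 0.8835 = 101.0 mg/L.

L₀ ≈ 101 mg/L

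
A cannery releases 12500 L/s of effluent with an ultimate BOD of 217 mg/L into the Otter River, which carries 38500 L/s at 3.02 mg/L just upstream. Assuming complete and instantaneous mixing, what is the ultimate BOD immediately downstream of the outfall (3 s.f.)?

55.5 mg/L

Flow-weighted mixing: C = (Q_r C_r + Q_w C_w)/(Q_r + Q_w)
= (38500×3.02 + 12500×217)/(38500 + 12500) = 2.829×10^6/51000 = 55.47 mg/L.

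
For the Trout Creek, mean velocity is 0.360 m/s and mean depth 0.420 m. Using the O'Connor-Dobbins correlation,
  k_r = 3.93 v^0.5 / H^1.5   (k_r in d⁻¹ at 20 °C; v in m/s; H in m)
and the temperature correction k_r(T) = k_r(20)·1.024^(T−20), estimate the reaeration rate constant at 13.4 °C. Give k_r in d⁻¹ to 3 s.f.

k_r(20) = 3.93 × 0.360^0.5 / 0.420^1.5 = 3.93 × 0.6000 / 0.2722 = 8.663 d⁻¹.
k_r(13.4) = 8.663 × 1.024^(13.4−20) = 8.663 × 0.8551 = 7.408 d⁻¹.

k_r ≈ 7.41 d⁻¹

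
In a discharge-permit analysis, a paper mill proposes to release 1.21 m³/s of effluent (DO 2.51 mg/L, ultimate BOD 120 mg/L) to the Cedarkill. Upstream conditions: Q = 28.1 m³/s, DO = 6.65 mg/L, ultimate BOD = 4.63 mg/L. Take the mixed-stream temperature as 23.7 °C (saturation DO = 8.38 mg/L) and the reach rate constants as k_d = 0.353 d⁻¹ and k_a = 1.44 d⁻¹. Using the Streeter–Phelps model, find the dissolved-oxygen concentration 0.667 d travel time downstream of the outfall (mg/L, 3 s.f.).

DO ≈ 6.41 mg/L

Mixed DO = (28.1×6.65 + 1.21×2.51)/(28.1+1.21) = 189.9/29.31 = 6.479 mg/L.
Mixed L₀ = (28.1×4.63 + 1.21×120)/(29.31) = 275.3/29.31 = 9.393 mg/L.
Initial deficit D₀ = C_s − DO₀ = 8.38 − 6.479 = 1.901 mg/L.
D(0.667) = [0.353×9.393/(1.44−0.353)](e^(−0.353×0.667) − e^(−1.44×0.667)) + 1.901 e^(−1.44×0.667)
= 3.050 × (0.7902 − 0.3827) + 1.901 × 0.3827 = 1.971 mg/L.
DO = 8.38 − 1.971 = 6.409 mg/L.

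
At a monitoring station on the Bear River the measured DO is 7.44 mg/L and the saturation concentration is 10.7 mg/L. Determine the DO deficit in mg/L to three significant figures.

D ≈ 3.26 mg/L

D = C_s − C = 10.7 − 7.44 = 3.26 mg/L.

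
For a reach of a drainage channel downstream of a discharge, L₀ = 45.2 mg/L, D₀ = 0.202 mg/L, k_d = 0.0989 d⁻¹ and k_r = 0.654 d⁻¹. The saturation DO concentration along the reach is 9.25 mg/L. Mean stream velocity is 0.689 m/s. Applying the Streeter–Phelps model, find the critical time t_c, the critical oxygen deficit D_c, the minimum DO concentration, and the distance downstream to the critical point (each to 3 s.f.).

t_c ≈ 3.36 d; D_c ≈ 4.90 mg/L; min DO ≈ 4.35 mg/L; x_c ≈ 200 km

With k_r/k_d = 6.613 and 1 − D₀(k_r−k_d)/(k_d L₀) = 0.9749,
t_c = ln(6.613 × 0.9749) / (0.654 − 0.0989) = ln(6.447) / 0.5551 = 1.864/0.5551 = 3.357 d.
L(t_c) = L₀ e^(−k_d t_c) = 45.2 × 0.7175 = 32.43 mg/L, and at the critical point k_r D_c = k_d L, so D_c = (0.0989/0.654) × 32.43 = 4.904 mg/L.
Minimum DO = C_s − D_c = 9.25 − 4.904 = 4.346 mg/L.
x_c = v t_c = 0.689 m/s × 3.357 d × 86400 s/d = 199900 m ≈ 200 km.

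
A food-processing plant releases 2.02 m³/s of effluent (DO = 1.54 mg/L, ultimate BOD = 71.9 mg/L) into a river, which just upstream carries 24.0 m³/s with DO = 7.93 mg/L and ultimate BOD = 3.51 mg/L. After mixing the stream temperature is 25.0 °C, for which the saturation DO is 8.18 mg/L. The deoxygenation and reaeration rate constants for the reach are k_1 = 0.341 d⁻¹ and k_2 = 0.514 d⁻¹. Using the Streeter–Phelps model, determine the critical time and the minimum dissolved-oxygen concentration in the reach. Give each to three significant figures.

t_c ≈ 2.12 d; minimum DO ≈ 5.34 mg/L

Mixed DO = (24.0×7.93 + 2.02×1.54)/(24.0+2.02) = 193.4/26.02 = 7.434 mg/L.
Mixed L₀ = (24.0×3.51 + 2.02×71.9)/(26.02) = 229.5/26.02 = 8.819 mg/L.
Initial deficit D₀ = C_s − DO₀ = 8.18 − 7.434 = 0.7461 mg/L.
t_c = (1/0.1730) ln[(0.514/0.341)(1 − 0.7461×0.1730/(0.341×8.819))] = 5.780 × ln(1.443) = 2.118 d.
D_c = (0.341/0.514) × 8.819 × e^(−0.341×2.118) = 0.6634 × 8.819 × 0.4856 = 2.841 mg/L.
Minimum DO = 8.18 − 2.841 = 5.339 mg/L.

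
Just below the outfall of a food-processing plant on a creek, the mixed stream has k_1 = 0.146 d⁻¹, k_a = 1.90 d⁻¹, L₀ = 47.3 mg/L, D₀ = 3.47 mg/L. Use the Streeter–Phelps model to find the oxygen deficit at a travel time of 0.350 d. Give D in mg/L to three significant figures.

k_1 L₀/(k_a−k_1) = 0.146×47.3/(1.90−0.146) = 6.906/1.754 = 3.937 mg/L.
e^(−k_1 t) = e^(−0.146×0.3500) = 0.9502; e^(−k_a t) = e^(−1.90×0.3500) = 0.5143.
D = 3.937 × (0.9502 − 0.5143) + 3.47 × 0.5143 = 1.716 + 1.785 = 3.501 mg/L.

D ≈ 3.50 mg/L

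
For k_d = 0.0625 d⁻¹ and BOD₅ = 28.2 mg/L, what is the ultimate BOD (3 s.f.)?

L₀ ≈ 105 mg/L

BOD₅ = L₀(1 − e^(−5k_d)) ⇒ L₀ = BOD₅ / (1 − e^(−5×0.0625))
= 28.2 / (1 − 0.7316) = 28.2 / 0.2684 = 105.1 mg/L.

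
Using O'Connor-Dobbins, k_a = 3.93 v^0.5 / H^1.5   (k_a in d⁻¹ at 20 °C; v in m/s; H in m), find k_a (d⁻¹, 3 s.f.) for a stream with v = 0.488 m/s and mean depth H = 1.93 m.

k_a = 3.93 × 0.488^0.5 / 1.93^1.5 = 3.93 × 0.6986 / 2.681 = 1.024 d⁻¹.

k_a ≈ 1.02 d⁻¹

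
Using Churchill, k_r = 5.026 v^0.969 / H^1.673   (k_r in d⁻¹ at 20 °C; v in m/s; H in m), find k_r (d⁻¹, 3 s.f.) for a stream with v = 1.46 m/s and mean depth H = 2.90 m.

k_r ≈ 1.22 d⁻¹

k_r = 5.026 × 1.46^0.969 / 2.90^1.673 = 5.026 × 1.443 / 5.937 = 1.221 d⁻¹.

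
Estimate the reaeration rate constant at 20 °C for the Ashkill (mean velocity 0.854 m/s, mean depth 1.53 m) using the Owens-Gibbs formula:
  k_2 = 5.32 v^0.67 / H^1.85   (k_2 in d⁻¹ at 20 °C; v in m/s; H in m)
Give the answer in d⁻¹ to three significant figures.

k_2 ≈ 2.18 d⁻¹

k_2 = 5.32 × 0.854^0.67 / 1.53^1.85 = 5.32 × 0.8997 / 2.196 = 2.179 d⁻¹.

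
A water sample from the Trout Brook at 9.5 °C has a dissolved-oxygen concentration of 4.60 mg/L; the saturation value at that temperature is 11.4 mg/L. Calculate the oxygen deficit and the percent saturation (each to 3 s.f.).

D = C_s − C = 11.4 − 4.60 = 6.80 mg/L.
% saturation = 4.60/11.4 × 100 = 40.4 %.

D ≈ 6.80 mg/L; 40.4 % saturation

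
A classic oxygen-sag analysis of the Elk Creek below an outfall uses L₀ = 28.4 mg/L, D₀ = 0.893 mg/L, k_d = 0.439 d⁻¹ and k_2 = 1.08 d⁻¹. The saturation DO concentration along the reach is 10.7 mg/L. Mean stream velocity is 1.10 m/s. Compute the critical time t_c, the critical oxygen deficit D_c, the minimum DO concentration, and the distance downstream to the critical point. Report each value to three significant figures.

At the critical point dD/dt = 0, so k_d L₀ e^(−k_d t) = k_2 D. Substituting D(t) from the Streeter–Phelps equation and solving for t gives
t_c = ln[(k_2/k_d)(1 − D₀(k_2−k_d)/(k_d L₀))] / (k_2−k_d).
Here k_2−k_d = 0.6410 d⁻¹ and 1 − D₀(k_2−k_d)/(k_d L₀) = 1 − 0.893×0.6410/(0.439×28.4) = 0.9541, so
t_c = ln(2.460 × 0.9541) / 0.6410 = 0.8532 / 0.6410 = 1.331 d.
L(t_c) = L₀ e^(−k_d t_c) = 28.4 × 0.5575 = 15.83 mg/L, and at the critical point k_2 D_c = k_d L, so D_c = (0.439/1.08) × 15.83 = 6.436 mg/L.
Minimum DO = C_s − D_c = 10.7 − 6.436 = 4.264 mg/L.
x_c = v t_c = 1.10 m/s × 1.331 d × 86400 s/d = 126500 m ≈ 127 km.

t_c ≈ 1.33 d; D_c ≈ 6.44 mg/L; min DO ≈ 4.26 mg/L; x_c ≈ 127 km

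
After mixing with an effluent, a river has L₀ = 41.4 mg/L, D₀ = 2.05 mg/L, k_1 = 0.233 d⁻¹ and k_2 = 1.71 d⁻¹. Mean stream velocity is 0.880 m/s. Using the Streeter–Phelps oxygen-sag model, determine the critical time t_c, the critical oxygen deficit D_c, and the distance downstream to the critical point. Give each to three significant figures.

t_c ≈ 1.09 d; D_c ≈ 4.37 mg/L; x_c ≈ 83.2 km

At the critical point dD/dt = 0, so k_1 L₀ e^(−k_1 t) = k_2 D. Substituting D(t) from the Streeter–Phelps equation and solving for t gives
t_c = ln[(k_2/k_1)(1 − D₀(k_2−k_1)/(k_1 L₀))] / (k_2−k_1).
Here k_2−k_1 = 1.477 d⁻¹ and 1 − D₀(k_2−k_1)/(k_1 L₀) = 1 − 2.05×1.477/(0.233×41.4) = 0.6861, so
t_c = ln(7.339 × 0.6861) / 1.477 = 1.616 / 1.477 = 1.094 d.
D_c = (k_1/k_2) L₀ e^(−k_1 t_c) = (0.233/1.71) × 41.4 × e^(−0.233×1.094) = 0.1363 × 41.4 × 0.7749 = 4.371 mg/L.
x_c = v t_c = 0.880 m/s × 1.094 d × 86400 s/d = 83210 m ≈ 83.2 km.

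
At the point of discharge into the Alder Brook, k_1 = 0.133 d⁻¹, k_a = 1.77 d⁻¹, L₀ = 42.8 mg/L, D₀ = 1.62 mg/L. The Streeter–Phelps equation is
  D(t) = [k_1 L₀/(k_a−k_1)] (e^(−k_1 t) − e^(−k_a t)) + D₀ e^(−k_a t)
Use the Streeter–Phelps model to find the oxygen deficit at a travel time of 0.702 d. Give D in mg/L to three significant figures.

k_1 L₀/(k_a−k_1) = 0.133×42.8/(1.77−0.133) = 5.692/1.637 = 3.477 mg/L.
e^(−k_1 t) = e^(−0.133×0.7020) = 0.9109; e^(−k_a t) = e^(−1.77×0.7020) = 0.2887.
D = 3.477 × (0.9109 − 0.2887) + 1.62 × 0.2887 = 2.164 + 0.4676 = 2.631 mg/L.

D ≈ 2.63 mg/L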